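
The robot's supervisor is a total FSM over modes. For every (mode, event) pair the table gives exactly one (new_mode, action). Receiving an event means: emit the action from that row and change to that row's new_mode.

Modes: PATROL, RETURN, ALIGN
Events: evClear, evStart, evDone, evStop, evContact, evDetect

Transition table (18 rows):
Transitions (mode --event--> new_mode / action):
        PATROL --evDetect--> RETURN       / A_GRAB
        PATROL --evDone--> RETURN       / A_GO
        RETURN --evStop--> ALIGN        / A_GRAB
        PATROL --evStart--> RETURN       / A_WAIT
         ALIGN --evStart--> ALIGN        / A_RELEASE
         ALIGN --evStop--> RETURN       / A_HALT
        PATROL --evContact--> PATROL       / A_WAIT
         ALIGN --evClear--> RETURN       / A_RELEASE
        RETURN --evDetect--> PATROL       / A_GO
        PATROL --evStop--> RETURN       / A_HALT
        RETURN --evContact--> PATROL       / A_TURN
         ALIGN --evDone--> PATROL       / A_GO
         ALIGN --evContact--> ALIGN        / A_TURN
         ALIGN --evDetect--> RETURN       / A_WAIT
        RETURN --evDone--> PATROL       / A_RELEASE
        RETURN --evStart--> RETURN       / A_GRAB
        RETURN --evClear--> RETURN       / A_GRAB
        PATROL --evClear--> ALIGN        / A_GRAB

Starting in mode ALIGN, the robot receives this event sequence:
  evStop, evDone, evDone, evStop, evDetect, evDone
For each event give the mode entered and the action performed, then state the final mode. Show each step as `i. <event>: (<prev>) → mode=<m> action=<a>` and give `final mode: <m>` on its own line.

1. evStop: (ALIGN) → mode=RETURN action=A_HALT
2. evDone: (RETURN) → mode=PATROL action=A_RELEASE
3. evDone: (PATROL) → mode=RETURN action=A_GO
4. evStop: (RETURN) → mode=ALIGN action=A_GRAB
5. evDetect: (ALIGN) → mode=RETURN action=A_WAIT
6. evDone: (RETURN) → mode=PATROL action=A_RELEASE

final mode: PATROL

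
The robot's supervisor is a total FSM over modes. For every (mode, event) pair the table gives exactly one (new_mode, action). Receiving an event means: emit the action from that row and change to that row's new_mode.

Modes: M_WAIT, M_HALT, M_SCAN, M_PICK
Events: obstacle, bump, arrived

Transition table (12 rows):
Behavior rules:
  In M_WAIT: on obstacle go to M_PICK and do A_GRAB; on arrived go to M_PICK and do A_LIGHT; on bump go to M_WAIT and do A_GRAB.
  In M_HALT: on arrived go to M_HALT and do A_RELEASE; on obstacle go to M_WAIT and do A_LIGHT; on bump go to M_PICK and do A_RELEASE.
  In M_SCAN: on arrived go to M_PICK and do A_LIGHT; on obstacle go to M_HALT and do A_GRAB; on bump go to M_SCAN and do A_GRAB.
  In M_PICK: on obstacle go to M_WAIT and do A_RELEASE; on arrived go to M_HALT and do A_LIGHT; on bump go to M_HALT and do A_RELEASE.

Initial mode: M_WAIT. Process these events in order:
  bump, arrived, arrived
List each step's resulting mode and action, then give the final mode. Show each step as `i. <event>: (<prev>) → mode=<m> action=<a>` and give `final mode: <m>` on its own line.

final mode: M_HALT

1. bump: (M_WAIT) → mode=M_WAIT action=A_GRAB
2. arrived: (M_WAIT) → mode=M_PICK action=A_LIGHT
3. arrived: (M_PICK) → mode=M_HALT action=A_LIGHT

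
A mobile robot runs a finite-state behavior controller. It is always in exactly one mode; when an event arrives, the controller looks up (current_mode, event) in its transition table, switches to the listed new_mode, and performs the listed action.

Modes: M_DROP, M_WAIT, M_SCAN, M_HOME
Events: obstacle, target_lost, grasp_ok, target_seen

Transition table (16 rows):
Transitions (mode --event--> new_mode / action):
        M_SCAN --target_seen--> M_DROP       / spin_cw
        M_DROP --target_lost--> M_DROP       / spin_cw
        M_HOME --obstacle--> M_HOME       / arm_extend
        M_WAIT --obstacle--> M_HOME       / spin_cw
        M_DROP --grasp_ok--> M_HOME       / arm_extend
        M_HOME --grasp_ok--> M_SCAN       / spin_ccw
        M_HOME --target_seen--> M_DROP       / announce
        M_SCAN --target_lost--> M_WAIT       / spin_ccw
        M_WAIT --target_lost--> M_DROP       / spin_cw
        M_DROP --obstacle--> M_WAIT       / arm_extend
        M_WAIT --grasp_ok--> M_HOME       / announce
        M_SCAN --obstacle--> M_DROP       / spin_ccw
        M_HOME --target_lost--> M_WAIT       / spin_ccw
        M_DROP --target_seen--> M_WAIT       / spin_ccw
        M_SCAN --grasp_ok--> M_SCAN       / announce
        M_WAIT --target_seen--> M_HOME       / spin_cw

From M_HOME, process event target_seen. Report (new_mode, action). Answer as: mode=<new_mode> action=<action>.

current mode = M_HOME; filter table to that mode:
  (M_HOME, obstacle) → (M_HOME, arm_extend)
  (M_HOME, grasp_ok) → (M_SCAN, spin_ccw)
  (M_HOME, target_seen) → (M_DROP, announce)  ← event matches
  (M_HOME, target_lost) → (M_WAIT, spin_ccw)
event = target_seen selects (M_DROP, announce)

mode=M_DROP action=announce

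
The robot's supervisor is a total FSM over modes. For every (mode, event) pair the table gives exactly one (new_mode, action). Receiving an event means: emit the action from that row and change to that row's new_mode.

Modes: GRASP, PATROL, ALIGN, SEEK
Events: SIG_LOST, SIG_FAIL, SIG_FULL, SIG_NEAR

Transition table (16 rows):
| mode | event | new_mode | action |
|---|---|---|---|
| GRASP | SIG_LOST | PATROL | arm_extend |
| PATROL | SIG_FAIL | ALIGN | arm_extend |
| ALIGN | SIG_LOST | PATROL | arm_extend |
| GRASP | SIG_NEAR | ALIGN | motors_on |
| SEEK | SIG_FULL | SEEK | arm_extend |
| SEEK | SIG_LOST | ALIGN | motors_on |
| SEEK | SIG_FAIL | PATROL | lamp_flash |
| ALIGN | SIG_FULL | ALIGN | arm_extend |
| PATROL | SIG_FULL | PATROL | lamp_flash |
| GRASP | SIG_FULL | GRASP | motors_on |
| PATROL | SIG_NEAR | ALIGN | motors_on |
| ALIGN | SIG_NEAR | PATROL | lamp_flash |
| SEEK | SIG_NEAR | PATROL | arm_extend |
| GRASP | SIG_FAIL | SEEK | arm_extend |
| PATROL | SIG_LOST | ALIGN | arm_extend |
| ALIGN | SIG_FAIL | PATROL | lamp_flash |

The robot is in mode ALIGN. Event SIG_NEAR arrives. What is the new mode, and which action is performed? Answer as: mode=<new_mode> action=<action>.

mode=PATROL action=lamp_flash

current mode = ALIGN; filter table to that mode:
  (ALIGN, SIG_LOST) → (PATROL, arm_extend)
  (ALIGN, SIG_FULL) → (ALIGN, arm_extend)
  (ALIGN, SIG_NEAR) → (PATROL, lamp_flash)  ← event matches
  (ALIGN, SIG_FAIL) → (PATROL, lamp_flash)
event = SIG_NEAR selects (PATROL, lamp_flash)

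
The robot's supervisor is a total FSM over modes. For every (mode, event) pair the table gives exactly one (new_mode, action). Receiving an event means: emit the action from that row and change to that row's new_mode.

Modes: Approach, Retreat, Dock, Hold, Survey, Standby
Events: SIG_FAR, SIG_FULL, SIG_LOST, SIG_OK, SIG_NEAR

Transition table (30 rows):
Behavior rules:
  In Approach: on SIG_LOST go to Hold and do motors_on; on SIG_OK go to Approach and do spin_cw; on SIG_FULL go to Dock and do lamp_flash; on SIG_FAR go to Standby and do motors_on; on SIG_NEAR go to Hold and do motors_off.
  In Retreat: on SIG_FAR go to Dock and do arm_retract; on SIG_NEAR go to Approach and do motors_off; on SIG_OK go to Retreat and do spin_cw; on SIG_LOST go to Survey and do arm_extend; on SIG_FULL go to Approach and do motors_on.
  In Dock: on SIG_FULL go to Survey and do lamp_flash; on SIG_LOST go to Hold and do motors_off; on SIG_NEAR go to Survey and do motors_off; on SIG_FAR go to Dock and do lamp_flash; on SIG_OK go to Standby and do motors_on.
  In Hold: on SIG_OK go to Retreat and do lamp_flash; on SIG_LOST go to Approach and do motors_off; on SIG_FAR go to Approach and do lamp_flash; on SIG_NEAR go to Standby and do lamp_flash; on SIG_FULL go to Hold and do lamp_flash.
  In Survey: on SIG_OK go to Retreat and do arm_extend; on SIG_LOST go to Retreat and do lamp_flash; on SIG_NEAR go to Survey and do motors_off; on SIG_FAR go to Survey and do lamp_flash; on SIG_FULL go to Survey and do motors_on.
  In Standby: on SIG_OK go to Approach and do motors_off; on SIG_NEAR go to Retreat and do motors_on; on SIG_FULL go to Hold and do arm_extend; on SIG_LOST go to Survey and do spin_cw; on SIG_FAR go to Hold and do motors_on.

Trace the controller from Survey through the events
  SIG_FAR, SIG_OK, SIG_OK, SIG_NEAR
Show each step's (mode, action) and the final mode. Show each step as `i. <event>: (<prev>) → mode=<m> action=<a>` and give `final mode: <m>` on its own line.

final mode: Approach

1. SIG_FAR: (Survey) → mode=Survey action=lamp_flash
2. SIG_OK: (Survey) → mode=Retreat action=arm_extend
3. SIG_OK: (Retreat) → mode=Retreat action=spin_cw
4. SIG_NEAR: (Retreat) → mode=Approach action=motors_off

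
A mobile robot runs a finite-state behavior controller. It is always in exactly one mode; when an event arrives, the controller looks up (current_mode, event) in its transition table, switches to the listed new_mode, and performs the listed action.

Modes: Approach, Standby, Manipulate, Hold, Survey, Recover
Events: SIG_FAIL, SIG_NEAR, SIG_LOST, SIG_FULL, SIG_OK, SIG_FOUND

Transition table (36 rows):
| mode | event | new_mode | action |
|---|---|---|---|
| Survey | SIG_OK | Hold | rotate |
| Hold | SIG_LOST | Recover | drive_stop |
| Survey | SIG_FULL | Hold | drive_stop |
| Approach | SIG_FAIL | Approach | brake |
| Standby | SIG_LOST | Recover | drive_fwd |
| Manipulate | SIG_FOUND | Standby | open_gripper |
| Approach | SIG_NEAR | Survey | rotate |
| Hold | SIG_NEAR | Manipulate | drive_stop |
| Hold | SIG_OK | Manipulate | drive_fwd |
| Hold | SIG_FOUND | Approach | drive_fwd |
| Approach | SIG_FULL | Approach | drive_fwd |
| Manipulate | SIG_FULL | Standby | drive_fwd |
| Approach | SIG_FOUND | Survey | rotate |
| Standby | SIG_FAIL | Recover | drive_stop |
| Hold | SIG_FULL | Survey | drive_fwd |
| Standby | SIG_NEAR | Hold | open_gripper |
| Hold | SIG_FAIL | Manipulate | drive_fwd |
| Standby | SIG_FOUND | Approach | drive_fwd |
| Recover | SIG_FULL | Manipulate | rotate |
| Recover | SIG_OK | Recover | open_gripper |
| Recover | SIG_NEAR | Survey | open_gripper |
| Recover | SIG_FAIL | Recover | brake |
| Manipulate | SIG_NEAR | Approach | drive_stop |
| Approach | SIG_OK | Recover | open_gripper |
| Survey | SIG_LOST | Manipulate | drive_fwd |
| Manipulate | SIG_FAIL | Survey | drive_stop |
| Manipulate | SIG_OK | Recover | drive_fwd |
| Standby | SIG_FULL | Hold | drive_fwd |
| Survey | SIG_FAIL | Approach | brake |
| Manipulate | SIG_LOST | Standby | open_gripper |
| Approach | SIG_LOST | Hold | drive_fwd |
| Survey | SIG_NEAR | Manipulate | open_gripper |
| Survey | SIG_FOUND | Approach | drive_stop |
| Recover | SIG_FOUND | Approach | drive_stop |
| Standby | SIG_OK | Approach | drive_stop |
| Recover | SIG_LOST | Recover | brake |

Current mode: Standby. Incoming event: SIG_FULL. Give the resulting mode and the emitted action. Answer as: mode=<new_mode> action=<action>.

current mode = Standby; filter table to that mode:
  (Standby, SIG_LOST) → (Recover, drive_fwd)
  (Standby, SIG_FAIL) → (Recover, drive_stop)
  (Standby, SIG_NEAR) → (Hold, open_gripper)
  (Standby, SIG_FOUND) → (Approach, drive_fwd)
  (Standby, SIG_FULL) → (Hold, drive_fwd)  ← event matches
  (Standby, SIG_OK) → (Approach, drive_stop)
event = SIG_FULL selects (Hold, drive_fwd)

mode=Hold action=drive_fwd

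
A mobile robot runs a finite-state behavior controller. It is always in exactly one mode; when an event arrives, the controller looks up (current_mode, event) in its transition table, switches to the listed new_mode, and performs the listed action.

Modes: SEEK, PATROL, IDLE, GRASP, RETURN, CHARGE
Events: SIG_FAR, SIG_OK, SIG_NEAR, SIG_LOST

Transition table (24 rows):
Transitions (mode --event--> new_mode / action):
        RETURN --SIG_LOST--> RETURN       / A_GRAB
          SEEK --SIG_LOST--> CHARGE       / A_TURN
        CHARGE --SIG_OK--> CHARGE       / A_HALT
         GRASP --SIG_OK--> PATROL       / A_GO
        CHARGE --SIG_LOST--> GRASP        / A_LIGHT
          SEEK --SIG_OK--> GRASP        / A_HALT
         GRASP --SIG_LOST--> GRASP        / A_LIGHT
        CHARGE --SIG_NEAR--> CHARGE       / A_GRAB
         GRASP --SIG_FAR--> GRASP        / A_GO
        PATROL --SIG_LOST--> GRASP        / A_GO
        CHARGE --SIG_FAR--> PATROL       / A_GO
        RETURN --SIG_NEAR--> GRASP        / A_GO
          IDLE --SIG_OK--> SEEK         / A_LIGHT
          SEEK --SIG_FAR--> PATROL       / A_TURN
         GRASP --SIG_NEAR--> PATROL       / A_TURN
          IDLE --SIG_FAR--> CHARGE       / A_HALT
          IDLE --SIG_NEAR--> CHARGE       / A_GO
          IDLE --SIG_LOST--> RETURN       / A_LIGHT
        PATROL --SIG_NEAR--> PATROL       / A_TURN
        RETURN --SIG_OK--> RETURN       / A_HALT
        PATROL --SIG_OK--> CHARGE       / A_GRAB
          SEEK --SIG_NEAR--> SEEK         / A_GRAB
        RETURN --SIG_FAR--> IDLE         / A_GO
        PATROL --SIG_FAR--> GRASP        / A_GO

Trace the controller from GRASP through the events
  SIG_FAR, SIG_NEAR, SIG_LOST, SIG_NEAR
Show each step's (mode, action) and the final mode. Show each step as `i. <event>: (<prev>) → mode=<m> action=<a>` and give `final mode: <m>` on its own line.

1. SIG_FAR: (GRASP) → mode=GRASP action=A_GO
2. SIG_NEAR: (GRASP) → mode=PATROL action=A_TURN
3. SIG_LOST: (PATROL) → mode=GRASP action=A_GO
4. SIG_NEAR: (GRASP) → mode=PATROL action=A_TURN

final mode: PATROL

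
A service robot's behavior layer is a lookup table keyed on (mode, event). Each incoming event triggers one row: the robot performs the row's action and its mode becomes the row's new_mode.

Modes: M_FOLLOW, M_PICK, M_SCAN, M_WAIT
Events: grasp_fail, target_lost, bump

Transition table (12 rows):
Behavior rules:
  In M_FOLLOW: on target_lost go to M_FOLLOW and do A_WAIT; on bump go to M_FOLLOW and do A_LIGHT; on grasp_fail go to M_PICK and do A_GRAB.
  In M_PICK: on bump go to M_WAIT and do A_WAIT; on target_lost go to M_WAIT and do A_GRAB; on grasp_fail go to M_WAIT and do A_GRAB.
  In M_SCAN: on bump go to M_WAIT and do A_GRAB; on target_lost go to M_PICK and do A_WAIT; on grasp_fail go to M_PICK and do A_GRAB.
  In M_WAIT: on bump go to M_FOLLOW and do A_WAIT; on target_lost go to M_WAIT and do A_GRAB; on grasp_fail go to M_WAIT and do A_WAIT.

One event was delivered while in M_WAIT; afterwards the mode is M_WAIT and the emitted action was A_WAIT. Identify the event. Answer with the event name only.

try grasp_fail: (M_WAIT, grasp_fail) → (M_WAIT, A_WAIT)  ← matches
try target_lost: (M_WAIT, target_lost) → (M_WAIT, A_GRAB)
try bump: (M_WAIT, bump) → (M_FOLLOW, A_WAIT)

grasp_fail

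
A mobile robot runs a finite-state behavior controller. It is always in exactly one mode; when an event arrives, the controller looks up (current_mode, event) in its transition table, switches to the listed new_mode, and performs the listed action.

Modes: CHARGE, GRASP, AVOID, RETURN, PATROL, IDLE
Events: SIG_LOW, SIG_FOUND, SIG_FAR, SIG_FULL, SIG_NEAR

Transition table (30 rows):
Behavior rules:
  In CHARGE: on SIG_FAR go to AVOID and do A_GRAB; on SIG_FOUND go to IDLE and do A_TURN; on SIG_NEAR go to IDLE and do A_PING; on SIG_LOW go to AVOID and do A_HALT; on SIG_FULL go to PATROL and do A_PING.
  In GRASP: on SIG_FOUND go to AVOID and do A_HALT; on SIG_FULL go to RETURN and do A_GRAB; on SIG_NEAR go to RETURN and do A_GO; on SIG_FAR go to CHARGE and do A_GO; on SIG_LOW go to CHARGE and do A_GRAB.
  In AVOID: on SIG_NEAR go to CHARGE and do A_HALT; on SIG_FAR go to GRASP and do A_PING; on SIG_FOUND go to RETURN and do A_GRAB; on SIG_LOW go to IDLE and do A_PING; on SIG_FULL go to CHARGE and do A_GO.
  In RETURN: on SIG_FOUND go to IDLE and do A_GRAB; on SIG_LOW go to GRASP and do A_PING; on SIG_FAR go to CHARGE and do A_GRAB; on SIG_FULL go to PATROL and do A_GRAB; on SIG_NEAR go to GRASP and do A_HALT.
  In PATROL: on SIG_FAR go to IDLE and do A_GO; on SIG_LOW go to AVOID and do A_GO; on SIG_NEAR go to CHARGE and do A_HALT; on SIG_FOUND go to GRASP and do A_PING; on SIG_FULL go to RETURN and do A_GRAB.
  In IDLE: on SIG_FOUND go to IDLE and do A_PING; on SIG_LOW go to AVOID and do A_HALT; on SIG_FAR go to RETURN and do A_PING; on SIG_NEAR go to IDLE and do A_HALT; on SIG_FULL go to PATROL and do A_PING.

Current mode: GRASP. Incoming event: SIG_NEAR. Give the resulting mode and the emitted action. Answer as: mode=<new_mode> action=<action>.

current mode = GRASP; filter table to that mode:
  (GRASP, SIG_FOUND) → (AVOID, A_HALT)
  (GRASP, SIG_FULL) → (RETURN, A_GRAB)
  (GRASP, SIG_NEAR) → (RETURN, A_GO)  ← event matches
  (GRASP, SIG_FAR) → (CHARGE, A_GO)
  (GRASP, SIG_LOW) → (CHARGE, A_GRAB)
event = SIG_NEAR selects (RETURN, A_GO)

mode=RETURN action=A_GO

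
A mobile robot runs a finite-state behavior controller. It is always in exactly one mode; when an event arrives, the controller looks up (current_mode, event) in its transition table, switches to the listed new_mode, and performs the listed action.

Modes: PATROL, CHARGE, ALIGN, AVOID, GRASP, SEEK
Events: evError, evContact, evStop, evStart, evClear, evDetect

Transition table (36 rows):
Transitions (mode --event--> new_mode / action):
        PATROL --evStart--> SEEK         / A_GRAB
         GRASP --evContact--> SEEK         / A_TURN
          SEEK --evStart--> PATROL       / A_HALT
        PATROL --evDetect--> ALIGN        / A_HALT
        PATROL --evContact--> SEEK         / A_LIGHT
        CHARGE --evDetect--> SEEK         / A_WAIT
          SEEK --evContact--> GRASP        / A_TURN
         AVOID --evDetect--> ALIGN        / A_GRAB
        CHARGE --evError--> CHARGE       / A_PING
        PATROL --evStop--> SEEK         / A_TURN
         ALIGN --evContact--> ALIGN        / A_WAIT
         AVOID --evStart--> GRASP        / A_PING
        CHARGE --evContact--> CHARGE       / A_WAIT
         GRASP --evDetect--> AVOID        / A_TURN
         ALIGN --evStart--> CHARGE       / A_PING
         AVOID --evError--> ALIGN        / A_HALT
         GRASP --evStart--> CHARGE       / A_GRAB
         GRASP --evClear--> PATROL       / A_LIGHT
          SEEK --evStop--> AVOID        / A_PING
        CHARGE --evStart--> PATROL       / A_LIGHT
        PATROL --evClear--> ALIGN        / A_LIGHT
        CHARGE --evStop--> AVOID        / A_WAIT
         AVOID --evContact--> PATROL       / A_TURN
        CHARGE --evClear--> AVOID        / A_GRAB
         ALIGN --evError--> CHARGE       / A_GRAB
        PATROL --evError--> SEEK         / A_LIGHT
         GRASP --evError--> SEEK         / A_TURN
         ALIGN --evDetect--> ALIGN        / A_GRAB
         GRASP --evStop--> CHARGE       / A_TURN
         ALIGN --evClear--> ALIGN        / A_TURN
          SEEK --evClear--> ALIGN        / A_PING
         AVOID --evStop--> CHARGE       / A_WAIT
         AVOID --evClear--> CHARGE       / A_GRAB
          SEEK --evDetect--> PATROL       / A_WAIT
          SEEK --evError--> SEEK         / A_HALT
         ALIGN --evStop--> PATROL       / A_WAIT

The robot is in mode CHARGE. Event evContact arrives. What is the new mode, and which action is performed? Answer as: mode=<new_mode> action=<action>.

mode=CHARGE action=A_WAIT

current mode = CHARGE; filter table to that mode:
  (CHARGE, evDetect) → (SEEK, A_WAIT)
  (CHARGE, evError) → (CHARGE, A_PING)
  (CHARGE, evContact) → (CHARGE, A_WAIT)  ← event matches
  (CHARGE, evStart) → (PATROL, A_LIGHT)
  (CHARGE, evStop) → (AVOID, A_WAIT)
  (CHARGE, evClear) → (AVOID, A_GRAB)
event = evContact selects (CHARGE, A_WAIT)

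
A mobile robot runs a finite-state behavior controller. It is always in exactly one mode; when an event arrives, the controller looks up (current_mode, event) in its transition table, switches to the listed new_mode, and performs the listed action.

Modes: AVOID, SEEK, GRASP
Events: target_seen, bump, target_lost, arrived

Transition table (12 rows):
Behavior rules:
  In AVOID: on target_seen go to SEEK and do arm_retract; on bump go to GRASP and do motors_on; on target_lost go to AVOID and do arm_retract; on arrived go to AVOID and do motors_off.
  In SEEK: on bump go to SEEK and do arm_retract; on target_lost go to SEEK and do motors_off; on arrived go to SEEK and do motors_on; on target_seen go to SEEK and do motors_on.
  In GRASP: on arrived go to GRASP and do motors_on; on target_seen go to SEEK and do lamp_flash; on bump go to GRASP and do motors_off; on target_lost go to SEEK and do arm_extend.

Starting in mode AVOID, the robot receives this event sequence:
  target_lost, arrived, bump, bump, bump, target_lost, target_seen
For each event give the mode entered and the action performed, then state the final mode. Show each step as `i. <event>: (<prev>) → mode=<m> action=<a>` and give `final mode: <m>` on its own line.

1. target_lost: (AVOID) → mode=AVOID action=arm_retract
2. arrived: (AVOID) → mode=AVOID action=motors_off
3. bump: (AVOID) → mode=GRASP action=motors_on
4. bump: (GRASP) → mode=GRASP action=motors_off
5. bump: (GRASP) → mode=GRASP action=motors_off
6. target_lost: (GRASP) → mode=SEEK action=arm_extend
7. target_seen: (SEEK) → mode=SEEK action=motors_on

final mode: SEEK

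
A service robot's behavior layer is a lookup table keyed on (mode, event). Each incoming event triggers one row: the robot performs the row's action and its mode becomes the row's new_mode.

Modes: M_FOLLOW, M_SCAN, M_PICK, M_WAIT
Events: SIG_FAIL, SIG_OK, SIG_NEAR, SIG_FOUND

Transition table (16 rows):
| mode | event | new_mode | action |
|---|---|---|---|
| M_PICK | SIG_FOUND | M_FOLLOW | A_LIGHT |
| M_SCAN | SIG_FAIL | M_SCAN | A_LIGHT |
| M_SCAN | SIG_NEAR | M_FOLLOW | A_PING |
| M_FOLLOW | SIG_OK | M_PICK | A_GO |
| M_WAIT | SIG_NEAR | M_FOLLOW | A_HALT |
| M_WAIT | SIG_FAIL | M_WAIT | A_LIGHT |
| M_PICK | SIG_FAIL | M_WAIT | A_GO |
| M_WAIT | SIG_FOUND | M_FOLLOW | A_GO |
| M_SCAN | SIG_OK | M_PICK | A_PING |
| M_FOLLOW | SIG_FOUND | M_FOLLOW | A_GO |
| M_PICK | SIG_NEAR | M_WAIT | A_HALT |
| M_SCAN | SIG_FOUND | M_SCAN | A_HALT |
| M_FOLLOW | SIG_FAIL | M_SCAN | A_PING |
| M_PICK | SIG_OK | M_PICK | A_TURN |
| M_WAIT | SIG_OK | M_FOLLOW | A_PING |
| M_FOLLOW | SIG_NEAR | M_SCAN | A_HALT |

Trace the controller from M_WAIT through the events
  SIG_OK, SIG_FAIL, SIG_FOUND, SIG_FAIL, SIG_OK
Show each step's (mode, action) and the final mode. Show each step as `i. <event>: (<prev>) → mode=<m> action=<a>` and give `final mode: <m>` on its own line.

1. SIG_OK: (M_WAIT) → mode=M_FOLLOW action=A_PING
2. SIG_FAIL: (M_FOLLOW) → mode=M_SCAN action=A_PING
3. SIG_FOUND: (M_SCAN) → mode=M_SCAN action=A_HALT
4. SIG_FAIL: (M_SCAN) → mode=M_SCAN action=A_LIGHT
5. SIG_OK: (M_SCAN) → mode=M_PICK action=A_PING

final mode: M_PICK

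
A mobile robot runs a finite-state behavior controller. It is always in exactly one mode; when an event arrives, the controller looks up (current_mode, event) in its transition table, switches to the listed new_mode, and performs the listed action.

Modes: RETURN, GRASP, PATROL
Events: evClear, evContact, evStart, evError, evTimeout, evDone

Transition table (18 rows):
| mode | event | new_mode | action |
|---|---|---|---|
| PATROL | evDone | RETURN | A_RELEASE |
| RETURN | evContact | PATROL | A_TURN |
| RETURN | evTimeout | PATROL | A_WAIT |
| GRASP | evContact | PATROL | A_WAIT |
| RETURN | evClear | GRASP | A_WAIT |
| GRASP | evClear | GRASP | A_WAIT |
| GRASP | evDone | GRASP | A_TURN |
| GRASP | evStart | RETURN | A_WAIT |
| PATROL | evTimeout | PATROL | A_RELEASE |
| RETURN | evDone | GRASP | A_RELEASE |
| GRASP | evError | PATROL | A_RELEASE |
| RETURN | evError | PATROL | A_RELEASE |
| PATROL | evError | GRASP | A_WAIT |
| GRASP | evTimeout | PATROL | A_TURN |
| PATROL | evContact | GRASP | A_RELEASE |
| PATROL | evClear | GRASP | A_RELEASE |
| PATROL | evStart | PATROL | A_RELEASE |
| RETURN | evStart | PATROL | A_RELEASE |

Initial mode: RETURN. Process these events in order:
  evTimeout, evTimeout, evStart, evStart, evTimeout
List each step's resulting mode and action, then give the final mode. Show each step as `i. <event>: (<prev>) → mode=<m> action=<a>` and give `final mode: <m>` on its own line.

final mode: PATROL

1. evTimeout: (RETURN) → mode=PATROL action=A_WAIT
2. evTimeout: (PATROL) → mode=PATROL action=A_RELEASE
3. evStart: (PATROL) → mode=PATROL action=A_RELEASE
4. evStart: (PATROL) → mode=PATROL action=A_RELEASE
5. evTimeout: (PATROL) → mode=PATROL action=A_RELEASE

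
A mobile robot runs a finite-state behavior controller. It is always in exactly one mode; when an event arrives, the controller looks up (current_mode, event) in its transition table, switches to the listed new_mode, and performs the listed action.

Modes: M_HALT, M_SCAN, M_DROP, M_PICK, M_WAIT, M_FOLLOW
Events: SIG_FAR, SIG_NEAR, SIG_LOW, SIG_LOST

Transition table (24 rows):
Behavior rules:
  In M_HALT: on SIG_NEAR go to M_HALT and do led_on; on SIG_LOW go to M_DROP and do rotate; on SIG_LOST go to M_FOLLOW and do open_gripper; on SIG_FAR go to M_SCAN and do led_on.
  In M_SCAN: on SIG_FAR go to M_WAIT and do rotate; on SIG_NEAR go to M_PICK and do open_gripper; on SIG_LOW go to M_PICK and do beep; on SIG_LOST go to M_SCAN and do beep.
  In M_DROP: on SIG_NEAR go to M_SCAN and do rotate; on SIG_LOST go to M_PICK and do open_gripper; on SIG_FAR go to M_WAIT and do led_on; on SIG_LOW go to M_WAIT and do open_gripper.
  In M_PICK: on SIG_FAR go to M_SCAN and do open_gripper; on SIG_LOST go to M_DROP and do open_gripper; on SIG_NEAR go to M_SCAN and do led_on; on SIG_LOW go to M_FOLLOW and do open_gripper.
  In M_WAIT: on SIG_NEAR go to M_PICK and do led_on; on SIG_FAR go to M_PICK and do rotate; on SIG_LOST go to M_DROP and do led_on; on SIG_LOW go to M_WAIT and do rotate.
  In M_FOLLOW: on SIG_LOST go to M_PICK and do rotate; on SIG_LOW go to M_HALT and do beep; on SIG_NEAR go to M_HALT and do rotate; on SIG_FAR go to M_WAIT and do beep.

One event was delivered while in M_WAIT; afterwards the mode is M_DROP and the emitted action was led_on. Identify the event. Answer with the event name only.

try SIG_FAR: (M_WAIT, SIG_FAR) → (M_PICK, rotate)
try SIG_NEAR: (M_WAIT, SIG_NEAR) → (M_PICK, led_on)
try SIG_LOW: (M_WAIT, SIG_LOW) → (M_WAIT, rotate)
try SIG_LOST: (M_WAIT, SIG_LOST) → (M_DROP, led_on)  ← matches

SIG_LOST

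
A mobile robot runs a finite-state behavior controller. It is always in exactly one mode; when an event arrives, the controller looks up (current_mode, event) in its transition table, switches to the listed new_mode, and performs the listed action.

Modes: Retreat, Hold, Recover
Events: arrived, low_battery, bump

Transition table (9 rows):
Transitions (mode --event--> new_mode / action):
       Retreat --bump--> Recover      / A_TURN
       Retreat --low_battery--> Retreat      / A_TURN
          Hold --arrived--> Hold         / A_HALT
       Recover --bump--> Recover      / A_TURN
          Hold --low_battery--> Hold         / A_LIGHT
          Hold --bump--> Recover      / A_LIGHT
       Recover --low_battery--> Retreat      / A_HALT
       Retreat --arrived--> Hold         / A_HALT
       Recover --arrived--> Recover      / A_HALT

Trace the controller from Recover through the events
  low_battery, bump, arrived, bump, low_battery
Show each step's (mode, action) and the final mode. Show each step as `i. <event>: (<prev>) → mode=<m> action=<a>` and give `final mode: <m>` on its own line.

1. low_battery: (Recover) → mode=Retreat action=A_HALT
2. bump: (Retreat) → mode=Recover action=A_TURN
3. arrived: (Recover) → mode=Recover action=A_HALT
4. bump: (Recover) → mode=Recover action=A_TURN
5. low_battery: (Recover) → mode=Retreat action=A_HALT

final mode: Retreat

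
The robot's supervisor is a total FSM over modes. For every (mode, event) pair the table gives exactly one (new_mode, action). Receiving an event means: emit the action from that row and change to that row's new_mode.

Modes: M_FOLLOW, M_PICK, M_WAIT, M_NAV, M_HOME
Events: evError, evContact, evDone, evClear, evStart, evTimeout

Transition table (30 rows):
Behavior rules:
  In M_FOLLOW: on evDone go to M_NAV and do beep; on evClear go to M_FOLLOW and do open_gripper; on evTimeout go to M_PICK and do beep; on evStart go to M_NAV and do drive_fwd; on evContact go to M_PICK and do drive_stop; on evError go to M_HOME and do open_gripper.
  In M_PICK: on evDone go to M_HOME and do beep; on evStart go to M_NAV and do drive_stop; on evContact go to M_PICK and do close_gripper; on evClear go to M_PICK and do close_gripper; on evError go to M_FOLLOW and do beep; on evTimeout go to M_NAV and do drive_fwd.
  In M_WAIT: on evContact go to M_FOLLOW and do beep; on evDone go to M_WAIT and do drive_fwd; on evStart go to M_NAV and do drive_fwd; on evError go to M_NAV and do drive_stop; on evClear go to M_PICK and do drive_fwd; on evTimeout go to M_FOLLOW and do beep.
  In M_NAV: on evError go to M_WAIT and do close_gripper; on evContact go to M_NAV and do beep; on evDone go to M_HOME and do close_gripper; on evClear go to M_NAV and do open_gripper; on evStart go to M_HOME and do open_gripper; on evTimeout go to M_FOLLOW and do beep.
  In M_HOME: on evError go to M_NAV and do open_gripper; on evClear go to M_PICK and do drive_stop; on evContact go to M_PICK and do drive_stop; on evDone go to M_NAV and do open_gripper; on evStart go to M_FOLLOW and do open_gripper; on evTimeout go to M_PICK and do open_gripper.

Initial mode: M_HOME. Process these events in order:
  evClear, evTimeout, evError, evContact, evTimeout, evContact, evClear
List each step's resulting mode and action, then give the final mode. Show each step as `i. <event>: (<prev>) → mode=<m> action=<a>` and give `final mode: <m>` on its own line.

1. evClear: (M_HOME) → mode=M_PICK action=drive_stop
2. evTimeout: (M_PICK) → mode=M_NAV action=drive_fwd
3. evError: (M_NAV) → mode=M_WAIT action=close_gripper
4. evContact: (M_WAIT) → mode=M_FOLLOW action=beep
5. evTimeout: (M_FOLLOW) → mode=M_PICK action=beep
6. evContact: (M_PICK) → mode=M_PICK action=close_gripper
7. evClear: (M_PICK) → mode=M_PICK action=close_gripper

final mode: M_PICK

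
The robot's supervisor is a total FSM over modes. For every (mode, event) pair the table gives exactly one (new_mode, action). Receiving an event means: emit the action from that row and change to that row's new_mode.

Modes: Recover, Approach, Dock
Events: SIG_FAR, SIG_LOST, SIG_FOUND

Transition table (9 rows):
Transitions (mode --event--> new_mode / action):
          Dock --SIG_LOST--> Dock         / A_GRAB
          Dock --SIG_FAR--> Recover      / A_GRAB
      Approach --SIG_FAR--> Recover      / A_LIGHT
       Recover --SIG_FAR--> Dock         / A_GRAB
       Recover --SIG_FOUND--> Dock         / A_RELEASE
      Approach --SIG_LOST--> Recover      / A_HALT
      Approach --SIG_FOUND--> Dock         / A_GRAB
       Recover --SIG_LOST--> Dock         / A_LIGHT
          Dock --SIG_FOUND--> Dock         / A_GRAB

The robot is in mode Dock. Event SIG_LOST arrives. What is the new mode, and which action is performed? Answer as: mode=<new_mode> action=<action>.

mode=Dock action=A_GRAB

current mode = Dock; filter table to that mode:
  (Dock, SIG_LOST) → (Dock, A_GRAB)  ← event matches
  (Dock, SIG_FAR) → (Recover, A_GRAB)
  (Dock, SIG_FOUND) → (Dock, A_GRAB)
event = SIG_LOST selects (Dock, A_GRAB)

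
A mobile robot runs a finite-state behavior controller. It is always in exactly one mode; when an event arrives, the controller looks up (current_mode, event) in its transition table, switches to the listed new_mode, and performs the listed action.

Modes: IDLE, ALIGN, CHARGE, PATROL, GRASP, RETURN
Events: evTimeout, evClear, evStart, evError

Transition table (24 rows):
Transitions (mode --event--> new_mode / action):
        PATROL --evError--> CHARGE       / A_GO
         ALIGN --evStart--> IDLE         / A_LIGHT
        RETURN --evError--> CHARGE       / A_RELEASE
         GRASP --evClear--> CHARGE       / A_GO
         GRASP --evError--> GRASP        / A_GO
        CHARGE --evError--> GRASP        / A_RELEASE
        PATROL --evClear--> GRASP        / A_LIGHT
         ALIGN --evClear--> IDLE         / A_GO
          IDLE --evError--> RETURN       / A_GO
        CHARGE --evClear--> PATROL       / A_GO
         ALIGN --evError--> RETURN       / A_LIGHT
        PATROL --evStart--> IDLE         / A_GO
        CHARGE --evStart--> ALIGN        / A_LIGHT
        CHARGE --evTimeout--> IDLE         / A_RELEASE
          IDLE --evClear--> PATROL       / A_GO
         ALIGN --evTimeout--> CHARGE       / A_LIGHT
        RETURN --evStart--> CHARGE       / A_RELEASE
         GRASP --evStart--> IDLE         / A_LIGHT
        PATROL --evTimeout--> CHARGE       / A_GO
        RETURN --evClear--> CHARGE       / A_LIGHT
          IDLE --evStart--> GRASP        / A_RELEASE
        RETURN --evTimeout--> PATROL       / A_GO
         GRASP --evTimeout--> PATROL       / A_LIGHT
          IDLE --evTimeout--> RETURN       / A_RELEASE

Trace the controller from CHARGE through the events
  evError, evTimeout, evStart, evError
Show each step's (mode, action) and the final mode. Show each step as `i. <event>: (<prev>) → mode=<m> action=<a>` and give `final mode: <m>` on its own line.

1. evError: (CHARGE) → mode=GRASP action=A_RELEASE
2. evTimeout: (GRASP) → mode=PATROL action=A_LIGHT
3. evStart: (PATROL) → mode=IDLE action=A_GO
4. evError: (IDLE) → mode=RETURN action=A_GO

final mode: RETURN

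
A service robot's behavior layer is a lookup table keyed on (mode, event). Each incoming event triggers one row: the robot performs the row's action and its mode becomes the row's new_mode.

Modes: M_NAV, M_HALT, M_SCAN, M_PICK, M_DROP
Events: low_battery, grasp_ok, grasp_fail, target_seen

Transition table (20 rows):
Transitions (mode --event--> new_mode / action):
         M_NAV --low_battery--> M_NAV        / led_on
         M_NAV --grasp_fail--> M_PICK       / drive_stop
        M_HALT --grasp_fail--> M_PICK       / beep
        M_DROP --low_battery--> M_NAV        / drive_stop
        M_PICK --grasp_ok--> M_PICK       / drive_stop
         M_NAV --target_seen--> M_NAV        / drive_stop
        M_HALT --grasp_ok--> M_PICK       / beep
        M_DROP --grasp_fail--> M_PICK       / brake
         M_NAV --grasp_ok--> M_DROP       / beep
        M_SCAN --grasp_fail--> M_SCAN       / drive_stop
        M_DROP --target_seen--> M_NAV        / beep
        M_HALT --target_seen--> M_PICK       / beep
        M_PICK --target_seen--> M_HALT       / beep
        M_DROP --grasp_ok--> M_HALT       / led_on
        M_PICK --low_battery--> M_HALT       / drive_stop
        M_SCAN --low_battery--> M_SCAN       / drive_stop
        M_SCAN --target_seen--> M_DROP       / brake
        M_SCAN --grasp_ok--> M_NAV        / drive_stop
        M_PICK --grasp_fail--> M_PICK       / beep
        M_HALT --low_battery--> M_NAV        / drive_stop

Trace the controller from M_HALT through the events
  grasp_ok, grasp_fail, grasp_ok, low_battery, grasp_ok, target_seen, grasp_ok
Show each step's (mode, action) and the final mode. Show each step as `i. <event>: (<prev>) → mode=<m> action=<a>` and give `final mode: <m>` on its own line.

final mode: M_PICK

1. grasp_ok: (M_HALT) → mode=M_PICK action=beep
2. grasp_fail: (M_PICK) → mode=M_PICK action=beep
3. grasp_ok: (M_PICK) → mode=M_PICK action=drive_stop
4. low_battery: (M_PICK) → mode=M_HALT action=drive_stop
5. grasp_ok: (M_HALT) → mode=M_PICK action=beep
6. target_seen: (M_PICK) → mode=M_HALT action=beep
7. grasp_ok: (M_HALT) → mode=M_PICK action=beep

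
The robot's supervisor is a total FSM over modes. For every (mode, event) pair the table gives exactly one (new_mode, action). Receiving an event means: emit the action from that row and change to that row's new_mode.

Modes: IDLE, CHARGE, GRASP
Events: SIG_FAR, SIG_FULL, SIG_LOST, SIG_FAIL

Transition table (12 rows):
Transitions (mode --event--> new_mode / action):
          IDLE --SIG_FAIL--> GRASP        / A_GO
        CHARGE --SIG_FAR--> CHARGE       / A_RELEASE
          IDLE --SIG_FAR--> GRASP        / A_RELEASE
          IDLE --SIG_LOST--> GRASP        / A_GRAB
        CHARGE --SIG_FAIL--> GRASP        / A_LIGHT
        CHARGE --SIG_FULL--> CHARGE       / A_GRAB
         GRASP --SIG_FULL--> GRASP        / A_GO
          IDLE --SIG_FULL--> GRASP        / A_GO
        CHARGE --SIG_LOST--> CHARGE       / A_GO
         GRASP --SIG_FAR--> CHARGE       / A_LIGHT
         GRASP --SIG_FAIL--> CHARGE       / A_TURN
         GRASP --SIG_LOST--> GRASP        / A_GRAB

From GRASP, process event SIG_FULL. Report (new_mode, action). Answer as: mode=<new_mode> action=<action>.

mode=GRASP action=A_GO

current mode = GRASP; filter table to that mode:
  (GRASP, SIG_FULL) → (GRASP, A_GO)  ← event matches
  (GRASP, SIG_FAR) → (CHARGE, A_LIGHT)
  (GRASP, SIG_FAIL) → (CHARGE, A_TURN)
  (GRASP, SIG_LOST) → (GRASP, A_GRAB)
event = SIG_FULL selects (GRASP, A_GO)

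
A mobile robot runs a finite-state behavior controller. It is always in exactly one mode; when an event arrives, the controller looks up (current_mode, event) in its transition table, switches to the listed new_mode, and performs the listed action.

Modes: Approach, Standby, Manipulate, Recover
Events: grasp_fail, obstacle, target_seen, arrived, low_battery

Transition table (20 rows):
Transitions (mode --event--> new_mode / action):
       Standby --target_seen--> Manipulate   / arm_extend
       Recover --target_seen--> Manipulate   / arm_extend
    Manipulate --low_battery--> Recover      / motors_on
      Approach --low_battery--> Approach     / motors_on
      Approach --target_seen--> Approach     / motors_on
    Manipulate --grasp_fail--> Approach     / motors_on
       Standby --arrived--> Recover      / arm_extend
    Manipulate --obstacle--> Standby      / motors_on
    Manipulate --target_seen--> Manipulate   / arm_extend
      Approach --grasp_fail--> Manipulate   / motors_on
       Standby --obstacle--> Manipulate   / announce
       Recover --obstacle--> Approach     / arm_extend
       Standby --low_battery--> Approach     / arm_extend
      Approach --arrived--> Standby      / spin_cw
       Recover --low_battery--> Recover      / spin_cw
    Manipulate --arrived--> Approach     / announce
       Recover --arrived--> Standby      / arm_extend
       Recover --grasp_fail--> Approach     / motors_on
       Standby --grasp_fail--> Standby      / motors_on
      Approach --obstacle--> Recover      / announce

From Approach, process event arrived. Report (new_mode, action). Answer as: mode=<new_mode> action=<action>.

current mode = Approach; filter table to that mode:
  (Approach, low_battery) → (Approach, motors_on)
  (Approach, target_seen) → (Approach, motors_on)
  (Approach, grasp_fail) → (Manipulate, motors_on)
  (Approach, arrived) → (Standby, spin_cw)  ← event matches
  (Approach, obstacle) → (Recover, announce)
event = arrived selects (Standby, spin_cw)

mode=Standby action=spin_cw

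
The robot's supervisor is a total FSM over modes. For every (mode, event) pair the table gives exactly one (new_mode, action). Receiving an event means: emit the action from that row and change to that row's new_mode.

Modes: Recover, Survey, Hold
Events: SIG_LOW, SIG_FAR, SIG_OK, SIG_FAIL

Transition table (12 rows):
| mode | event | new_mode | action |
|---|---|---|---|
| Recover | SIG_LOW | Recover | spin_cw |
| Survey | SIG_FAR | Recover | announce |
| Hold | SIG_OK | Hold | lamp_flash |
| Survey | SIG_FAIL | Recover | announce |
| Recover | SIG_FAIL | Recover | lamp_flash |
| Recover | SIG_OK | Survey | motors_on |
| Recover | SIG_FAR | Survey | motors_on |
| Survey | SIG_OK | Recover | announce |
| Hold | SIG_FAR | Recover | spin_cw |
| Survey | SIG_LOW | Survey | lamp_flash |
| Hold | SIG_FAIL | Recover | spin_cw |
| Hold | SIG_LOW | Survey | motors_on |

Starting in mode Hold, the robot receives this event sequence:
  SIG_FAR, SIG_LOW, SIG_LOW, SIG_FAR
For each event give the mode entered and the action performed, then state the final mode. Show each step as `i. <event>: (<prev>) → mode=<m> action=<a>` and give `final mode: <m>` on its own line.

final mode: Survey

1. SIG_FAR: (Hold) → mode=Recover action=spin_cw
2. SIG_LOW: (Recover) → mode=Recover action=spin_cw
3. SIG_LOW: (Recover) → mode=Recover action=spin_cw
4. SIG_FAR: (Recover) → mode=Survey action=motors_on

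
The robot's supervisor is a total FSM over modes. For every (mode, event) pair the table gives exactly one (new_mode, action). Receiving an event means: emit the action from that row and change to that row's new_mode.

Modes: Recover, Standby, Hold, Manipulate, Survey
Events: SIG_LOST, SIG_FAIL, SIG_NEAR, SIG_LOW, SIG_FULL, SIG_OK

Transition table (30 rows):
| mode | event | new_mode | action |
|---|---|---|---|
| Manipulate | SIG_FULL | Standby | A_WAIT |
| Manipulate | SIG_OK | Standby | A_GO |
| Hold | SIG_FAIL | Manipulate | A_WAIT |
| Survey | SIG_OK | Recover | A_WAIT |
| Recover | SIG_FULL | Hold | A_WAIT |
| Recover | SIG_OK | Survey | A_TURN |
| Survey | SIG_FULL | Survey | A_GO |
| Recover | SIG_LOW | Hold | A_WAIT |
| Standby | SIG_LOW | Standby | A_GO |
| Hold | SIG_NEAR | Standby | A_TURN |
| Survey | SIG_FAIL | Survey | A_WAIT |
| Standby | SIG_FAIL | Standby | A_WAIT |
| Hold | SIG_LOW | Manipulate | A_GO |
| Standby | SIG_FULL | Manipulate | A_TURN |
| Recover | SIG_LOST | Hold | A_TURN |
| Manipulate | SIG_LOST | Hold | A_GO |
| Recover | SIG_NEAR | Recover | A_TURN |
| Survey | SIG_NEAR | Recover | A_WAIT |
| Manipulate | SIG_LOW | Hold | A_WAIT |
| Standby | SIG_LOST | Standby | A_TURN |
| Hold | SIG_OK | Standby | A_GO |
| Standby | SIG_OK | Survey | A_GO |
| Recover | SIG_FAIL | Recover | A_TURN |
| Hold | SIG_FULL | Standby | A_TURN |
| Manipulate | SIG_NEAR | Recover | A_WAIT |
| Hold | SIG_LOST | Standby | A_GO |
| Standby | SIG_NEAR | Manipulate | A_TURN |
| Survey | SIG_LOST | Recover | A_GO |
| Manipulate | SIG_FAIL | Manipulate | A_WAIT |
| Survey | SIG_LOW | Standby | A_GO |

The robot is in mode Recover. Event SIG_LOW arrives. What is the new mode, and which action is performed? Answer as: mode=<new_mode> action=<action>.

mode=Hold action=A_WAIT

current mode = Recover; filter table to that mode:
  (Recover, SIG_FULL) → (Hold, A_WAIT)
  (Recover, SIG_OK) → (Survey, A_TURN)
  (Recover, SIG_LOW) → (Hold, A_WAIT)  ← event matches
  (Recover, SIG_LOST) → (Hold, A_TURN)
  (Recover, SIG_NEAR) → (Recover, A_TURN)
  (Recover, SIG_FAIL) → (Recover, A_TURN)
event = SIG_LOW selects (Hold, A_WAIT)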